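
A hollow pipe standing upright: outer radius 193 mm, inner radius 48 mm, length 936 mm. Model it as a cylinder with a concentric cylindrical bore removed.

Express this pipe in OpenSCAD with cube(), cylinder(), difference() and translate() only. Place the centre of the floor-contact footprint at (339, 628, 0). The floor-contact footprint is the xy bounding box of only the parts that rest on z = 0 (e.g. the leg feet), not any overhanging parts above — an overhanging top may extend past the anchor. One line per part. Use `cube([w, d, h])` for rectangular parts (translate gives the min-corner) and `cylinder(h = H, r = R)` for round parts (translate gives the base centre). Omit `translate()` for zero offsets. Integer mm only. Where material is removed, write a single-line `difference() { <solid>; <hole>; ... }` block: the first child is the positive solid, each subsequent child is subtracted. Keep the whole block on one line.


difference() { translate([339, 628, 0]) cylinder(h = 936, r = 193); translate([339, 628, 0]) cylinder(h = 936, r = 48); }


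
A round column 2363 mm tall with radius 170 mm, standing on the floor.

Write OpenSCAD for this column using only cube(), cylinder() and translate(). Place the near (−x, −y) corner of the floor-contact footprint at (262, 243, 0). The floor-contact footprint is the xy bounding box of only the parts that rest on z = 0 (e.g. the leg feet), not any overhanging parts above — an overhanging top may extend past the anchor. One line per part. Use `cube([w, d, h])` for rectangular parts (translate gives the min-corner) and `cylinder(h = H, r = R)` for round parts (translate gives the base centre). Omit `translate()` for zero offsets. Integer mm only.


translate([432, 413, 0]) cylinder(h = 2363, r = 170);


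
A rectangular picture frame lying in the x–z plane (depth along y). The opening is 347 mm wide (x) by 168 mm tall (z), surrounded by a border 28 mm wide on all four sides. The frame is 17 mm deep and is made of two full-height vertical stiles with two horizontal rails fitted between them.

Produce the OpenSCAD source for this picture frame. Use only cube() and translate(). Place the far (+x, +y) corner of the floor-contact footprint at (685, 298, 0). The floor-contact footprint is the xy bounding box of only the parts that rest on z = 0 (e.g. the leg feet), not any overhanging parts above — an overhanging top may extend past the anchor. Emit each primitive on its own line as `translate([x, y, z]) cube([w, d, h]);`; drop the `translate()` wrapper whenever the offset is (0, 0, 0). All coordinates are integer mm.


translate([282, 281, 0]) cube([28, 17, 224]);
translate([657, 281, 0]) cube([28, 17, 224]);
translate([310, 281, 0]) cube([347, 17, 28]);
translate([310, 281, 196]) cube([347, 17, 28]);


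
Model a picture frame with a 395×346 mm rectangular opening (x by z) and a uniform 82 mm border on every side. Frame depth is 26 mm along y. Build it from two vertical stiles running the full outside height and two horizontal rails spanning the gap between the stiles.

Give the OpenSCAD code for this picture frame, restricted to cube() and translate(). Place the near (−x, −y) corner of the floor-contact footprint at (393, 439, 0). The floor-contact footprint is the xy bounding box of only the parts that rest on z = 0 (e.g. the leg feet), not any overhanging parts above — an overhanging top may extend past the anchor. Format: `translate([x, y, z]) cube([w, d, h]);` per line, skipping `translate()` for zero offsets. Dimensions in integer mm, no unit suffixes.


translate([393, 439, 0]) cube([82, 26, 510]);
translate([870, 439, 0]) cube([82, 26, 510]);
translate([475, 439, 0]) cube([395, 26, 82]);
translate([475, 439, 428]) cube([395, 26, 82]);


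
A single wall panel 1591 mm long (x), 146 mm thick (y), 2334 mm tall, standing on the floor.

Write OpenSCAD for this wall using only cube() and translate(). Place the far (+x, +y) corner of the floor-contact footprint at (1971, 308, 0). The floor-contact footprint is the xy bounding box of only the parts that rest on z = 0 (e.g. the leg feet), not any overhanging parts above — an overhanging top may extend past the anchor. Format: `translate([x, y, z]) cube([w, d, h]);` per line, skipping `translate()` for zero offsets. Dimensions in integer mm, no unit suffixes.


translate([380, 162, 0]) cube([1591, 146, 2334]);


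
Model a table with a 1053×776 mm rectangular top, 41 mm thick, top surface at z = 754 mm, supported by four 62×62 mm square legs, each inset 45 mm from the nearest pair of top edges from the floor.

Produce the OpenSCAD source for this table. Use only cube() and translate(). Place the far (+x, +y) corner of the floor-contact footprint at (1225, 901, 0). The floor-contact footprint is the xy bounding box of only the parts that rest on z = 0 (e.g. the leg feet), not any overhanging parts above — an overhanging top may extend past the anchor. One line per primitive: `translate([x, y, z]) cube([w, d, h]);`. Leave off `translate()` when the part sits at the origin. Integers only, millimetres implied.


translate([217, 170, 713]) cube([1053, 776, 41]);
translate([262, 215, 0]) cube([62, 62, 713]);
translate([1163, 215, 0]) cube([62, 62, 713]);
translate([262, 839, 0]) cube([62, 62, 713]);
translate([1163, 839, 0]) cube([62, 62, 713]);


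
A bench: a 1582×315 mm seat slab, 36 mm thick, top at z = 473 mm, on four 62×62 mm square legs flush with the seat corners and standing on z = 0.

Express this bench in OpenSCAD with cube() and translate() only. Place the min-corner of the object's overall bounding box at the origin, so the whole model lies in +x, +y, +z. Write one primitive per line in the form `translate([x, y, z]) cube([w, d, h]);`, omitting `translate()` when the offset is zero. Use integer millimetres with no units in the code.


translate([0, 0, 437]) cube([1582, 315, 36]);
cube([62, 62, 437]);
translate([0, 253, 0]) cube([62, 62, 437]);
translate([1520, 0, 0]) cube([62, 62, 437]);
translate([1520, 253, 0]) cube([62, 62, 437]);


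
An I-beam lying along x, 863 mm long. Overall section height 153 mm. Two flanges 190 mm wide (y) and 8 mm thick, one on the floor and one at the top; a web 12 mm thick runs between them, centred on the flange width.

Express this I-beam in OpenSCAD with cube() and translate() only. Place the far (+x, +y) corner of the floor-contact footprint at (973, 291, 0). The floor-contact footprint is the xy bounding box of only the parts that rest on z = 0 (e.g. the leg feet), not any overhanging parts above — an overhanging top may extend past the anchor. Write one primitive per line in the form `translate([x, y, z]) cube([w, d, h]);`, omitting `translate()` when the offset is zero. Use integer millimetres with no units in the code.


translate([110, 101, 0]) cube([863, 190, 8]);
translate([110, 190, 8]) cube([863, 12, 137]);
translate([110, 101, 145]) cube([863, 190, 8]);


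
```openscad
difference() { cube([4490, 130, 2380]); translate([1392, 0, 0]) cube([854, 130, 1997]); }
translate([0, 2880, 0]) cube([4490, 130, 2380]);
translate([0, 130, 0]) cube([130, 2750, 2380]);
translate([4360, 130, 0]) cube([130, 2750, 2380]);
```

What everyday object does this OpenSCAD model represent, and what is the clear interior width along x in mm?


A single room. The interior width is 4230 mm.

Four walls enclosing a rectangle with a door in the front wall — a room. Outside width 4490 minus two 130 mm walls gives 4230 mm.


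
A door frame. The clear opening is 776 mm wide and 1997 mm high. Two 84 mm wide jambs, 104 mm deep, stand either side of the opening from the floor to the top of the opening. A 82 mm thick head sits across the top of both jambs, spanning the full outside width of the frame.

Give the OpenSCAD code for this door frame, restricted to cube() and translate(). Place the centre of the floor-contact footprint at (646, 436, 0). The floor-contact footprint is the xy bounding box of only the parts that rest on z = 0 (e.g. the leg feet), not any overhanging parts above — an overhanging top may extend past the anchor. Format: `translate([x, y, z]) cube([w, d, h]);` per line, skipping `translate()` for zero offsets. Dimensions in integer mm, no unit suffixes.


translate([174, 384, 0]) cube([84, 104, 1997]);
translate([1034, 384, 0]) cube([84, 104, 1997]);
translate([174, 384, 1997]) cube([944, 104, 82]);


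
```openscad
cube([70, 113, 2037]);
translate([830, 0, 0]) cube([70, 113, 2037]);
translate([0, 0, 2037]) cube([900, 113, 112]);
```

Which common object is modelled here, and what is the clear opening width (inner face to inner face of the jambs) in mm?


A door frame. The clear opening width is 760 mm.

Two 2037 mm tall posts with a header on top — a door frame. The left jamb is 70 mm wide at x = 0; the right jamb starts at x = 830. The clear opening is 830 − 70 = 760 mm.


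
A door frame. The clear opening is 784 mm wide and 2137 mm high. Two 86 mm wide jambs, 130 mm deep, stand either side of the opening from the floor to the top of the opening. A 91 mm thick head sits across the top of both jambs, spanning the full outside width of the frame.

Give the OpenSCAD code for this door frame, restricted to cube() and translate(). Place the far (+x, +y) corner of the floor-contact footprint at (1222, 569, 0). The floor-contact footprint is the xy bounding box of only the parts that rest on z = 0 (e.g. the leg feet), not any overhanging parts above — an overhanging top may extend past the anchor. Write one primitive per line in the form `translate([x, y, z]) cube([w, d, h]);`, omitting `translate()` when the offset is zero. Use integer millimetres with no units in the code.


translate([266, 439, 0]) cube([86, 130, 2137]);
translate([1136, 439, 0]) cube([86, 130, 2137]);
translate([266, 439, 2137]) cube([956, 130, 91]);


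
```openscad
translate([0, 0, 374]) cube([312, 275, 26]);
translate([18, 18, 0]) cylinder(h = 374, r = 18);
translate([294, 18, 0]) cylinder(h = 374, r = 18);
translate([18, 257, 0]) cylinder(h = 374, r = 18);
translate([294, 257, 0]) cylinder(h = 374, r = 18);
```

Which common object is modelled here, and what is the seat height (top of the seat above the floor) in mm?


A stool. The seat height is 400 mm.

A 312×275×26 slab at z = 374 on four corner cylinders — a stool. The seat top is 374 + 26 = 400 mm.


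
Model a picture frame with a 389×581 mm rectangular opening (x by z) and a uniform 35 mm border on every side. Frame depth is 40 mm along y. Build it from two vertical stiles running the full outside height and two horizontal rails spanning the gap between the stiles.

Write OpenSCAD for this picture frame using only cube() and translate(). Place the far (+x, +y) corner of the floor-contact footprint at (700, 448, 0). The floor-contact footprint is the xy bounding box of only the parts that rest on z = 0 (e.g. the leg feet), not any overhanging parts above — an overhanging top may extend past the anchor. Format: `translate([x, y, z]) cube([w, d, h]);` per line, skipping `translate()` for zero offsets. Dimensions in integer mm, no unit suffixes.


translate([241, 408, 0]) cube([35, 40, 651]);
translate([665, 408, 0]) cube([35, 40, 651]);
translate([276, 408, 0]) cube([389, 40, 35]);
translate([276, 408, 616]) cube([389, 40, 35]);


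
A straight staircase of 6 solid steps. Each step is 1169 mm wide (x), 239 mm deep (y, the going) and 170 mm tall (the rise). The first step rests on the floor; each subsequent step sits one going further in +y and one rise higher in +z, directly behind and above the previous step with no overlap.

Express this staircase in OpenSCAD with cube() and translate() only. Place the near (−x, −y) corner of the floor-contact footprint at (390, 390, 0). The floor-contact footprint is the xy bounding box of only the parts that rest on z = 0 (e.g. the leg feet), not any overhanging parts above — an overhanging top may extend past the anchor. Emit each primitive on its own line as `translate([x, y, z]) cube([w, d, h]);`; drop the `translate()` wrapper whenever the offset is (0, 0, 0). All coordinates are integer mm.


translate([390, 390, 0]) cube([1169, 239, 170]);
translate([390, 629, 170]) cube([1169, 239, 170]);
translate([390, 868, 340]) cube([1169, 239, 170]);
translate([390, 1107, 510]) cube([1169, 239, 170]);
translate([390, 1346, 680]) cube([1169, 239, 170]);
translate([390, 1585, 850]) cube([1169, 239, 170]);


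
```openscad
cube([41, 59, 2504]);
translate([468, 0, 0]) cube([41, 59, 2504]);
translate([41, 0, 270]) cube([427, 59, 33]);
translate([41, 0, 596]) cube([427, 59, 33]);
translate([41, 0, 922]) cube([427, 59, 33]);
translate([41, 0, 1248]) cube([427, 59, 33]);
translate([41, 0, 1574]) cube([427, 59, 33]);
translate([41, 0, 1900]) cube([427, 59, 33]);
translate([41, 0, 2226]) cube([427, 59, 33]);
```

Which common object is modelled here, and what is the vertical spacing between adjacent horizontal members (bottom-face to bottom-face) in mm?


A ladder. The rung spacing is 326 mm.

Two tall 41×59 posts with 7 short bars between them — a ladder. Adjacent rungs sit at z = 270 and z = 596, so the spacing is 596 − 270 = 326 mm.


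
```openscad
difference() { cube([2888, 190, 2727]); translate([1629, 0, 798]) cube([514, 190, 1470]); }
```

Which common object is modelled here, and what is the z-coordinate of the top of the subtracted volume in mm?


A wall with a window opening. The window head height is 2268 mm.

A wall with a rectangular opening subtracted — a window. Sill at z = 798, opening 1470 mm tall, so the head is at 798 + 1470 = 2268 mm.


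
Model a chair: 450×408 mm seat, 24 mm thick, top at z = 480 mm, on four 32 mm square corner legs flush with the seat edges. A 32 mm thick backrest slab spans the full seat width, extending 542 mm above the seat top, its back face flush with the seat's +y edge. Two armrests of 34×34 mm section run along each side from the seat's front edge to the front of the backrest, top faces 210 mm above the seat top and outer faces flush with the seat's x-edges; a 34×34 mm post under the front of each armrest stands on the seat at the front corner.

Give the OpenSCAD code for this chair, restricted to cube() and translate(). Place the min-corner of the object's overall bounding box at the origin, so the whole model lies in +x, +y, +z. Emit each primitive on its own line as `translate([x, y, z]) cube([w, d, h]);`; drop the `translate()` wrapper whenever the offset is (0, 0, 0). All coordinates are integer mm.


// leg_h = 480 - 24 = 456
// arm post h = 210 - 34 = 176
translate([0, 0, 456]) cube([450, 408, 24]);
cube([32, 32, 456]);
translate([418, 0, 0]) cube([32, 32, 456]);
translate([0, 376, 0]) cube([32, 32, 456]);
translate([418, 376, 0]) cube([32, 32, 456]);
translate([0, 376, 480]) cube([450, 32, 542]);
translate([0, 0, 656]) cube([34, 376, 34]);
translate([416, 0, 656]) cube([34, 376, 34]);
translate([0, 0, 480]) cube([34, 34, 176]);
translate([416, 0, 480]) cube([34, 34, 176]);


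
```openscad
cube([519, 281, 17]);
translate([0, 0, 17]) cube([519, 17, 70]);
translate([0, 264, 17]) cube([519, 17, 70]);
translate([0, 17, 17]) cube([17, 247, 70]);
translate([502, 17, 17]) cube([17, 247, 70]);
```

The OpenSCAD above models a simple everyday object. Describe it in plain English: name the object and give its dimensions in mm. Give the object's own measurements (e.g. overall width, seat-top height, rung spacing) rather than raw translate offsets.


An open-topped rectangular box: outside dimensions 519×281×87 mm, with a uniform wall and base thickness of 17 mm. The base is a full 519×281 slab on the floor; four walls sit on top of the base. The front and back walls (the −y and +y sides) span the full width; the two side walls fit between them.


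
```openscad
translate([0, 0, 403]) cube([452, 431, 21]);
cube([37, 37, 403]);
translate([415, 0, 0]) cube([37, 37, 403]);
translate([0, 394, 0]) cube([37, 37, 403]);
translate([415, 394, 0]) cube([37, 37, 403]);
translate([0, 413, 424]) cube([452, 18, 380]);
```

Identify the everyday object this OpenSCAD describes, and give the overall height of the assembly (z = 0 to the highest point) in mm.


A chair. The overall height is 804 mm.

A slab on four corner posts with a tall panel at the back — a chair. The seat slab sits at z = 403 with thickness 21, and the 380 mm backrest starts at the seat top, so the overall height is 403 + 21 + 380 = 804 mm.


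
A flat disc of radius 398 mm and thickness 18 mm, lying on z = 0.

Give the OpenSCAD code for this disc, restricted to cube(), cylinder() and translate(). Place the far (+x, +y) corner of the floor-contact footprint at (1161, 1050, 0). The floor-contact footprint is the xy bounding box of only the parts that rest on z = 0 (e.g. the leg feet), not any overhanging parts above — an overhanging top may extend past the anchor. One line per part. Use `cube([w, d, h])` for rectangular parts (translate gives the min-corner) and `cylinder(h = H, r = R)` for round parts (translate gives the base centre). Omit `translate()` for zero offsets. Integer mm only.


translate([763, 652, 0]) cylinder(h = 18, r = 398);


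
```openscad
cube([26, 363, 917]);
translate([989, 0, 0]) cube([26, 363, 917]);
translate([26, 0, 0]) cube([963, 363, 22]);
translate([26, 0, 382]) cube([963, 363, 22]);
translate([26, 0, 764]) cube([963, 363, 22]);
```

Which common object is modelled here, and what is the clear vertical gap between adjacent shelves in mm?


A bookshelf. The clear shelf gap is 360 mm.

Two tall side panels with 3 horizontal boards between them — a bookshelf. The first two shelf undersides are at z = 0 and z = 382; with shelf thickness 22, the clear gap is 382 − 0 − 22 = 360 mm.


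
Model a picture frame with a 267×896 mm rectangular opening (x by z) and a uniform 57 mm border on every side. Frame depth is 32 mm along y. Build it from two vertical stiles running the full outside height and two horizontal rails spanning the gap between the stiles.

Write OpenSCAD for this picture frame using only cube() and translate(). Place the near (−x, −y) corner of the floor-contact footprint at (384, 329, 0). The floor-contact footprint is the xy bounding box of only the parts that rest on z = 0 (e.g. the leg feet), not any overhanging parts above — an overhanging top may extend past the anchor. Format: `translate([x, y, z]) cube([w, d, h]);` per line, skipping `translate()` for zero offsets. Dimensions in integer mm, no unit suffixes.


translate([384, 329, 0]) cube([57, 32, 1010]);
translate([708, 329, 0]) cube([57, 32, 1010]);
translate([441, 329, 0]) cube([267, 32, 57]);
translate([441, 329, 953]) cube([267, 32, 57]);


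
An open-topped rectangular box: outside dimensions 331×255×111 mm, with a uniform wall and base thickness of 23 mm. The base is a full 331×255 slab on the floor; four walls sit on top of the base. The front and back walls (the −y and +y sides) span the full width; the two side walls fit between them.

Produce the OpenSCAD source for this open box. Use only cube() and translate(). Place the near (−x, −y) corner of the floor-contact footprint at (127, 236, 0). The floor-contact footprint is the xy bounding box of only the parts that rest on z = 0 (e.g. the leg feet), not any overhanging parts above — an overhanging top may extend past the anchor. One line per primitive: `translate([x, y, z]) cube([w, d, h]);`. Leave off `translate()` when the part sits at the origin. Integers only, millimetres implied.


translate([127, 236, 0]) cube([331, 255, 23]);
translate([127, 236, 23]) cube([331, 23, 88]);
translate([127, 468, 23]) cube([331, 23, 88]);
translate([127, 259, 23]) cube([23, 209, 88]);
translate([435, 259, 23]) cube([23, 209, 88]);


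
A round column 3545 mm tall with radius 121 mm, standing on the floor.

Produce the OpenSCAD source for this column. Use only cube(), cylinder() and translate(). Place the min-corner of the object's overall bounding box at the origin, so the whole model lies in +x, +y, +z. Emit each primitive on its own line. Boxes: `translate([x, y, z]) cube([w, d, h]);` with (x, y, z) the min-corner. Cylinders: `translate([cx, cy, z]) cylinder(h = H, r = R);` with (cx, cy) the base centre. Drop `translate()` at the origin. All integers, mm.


translate([121, 121, 0]) cylinder(h = 3545, r = 121);


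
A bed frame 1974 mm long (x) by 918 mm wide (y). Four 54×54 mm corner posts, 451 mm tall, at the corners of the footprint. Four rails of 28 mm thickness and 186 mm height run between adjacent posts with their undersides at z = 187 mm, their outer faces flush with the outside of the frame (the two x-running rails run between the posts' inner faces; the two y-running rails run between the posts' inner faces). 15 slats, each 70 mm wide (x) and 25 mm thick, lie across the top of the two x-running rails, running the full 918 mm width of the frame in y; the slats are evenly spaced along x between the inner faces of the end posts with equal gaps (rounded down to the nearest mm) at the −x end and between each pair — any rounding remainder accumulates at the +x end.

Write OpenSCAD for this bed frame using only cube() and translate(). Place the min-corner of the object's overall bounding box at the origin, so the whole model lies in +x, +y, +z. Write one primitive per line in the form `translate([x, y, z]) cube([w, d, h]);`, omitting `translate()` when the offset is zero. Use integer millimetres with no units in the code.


cube([54, 54, 451]);
translate([0, 864, 0]) cube([54, 54, 451]);
translate([1920, 0, 0]) cube([54, 54, 451]);
translate([1920, 864, 0]) cube([54, 54, 451]);
translate([54, 0, 187]) cube([1866, 28, 186]);
translate([54, 890, 187]) cube([1866, 28, 186]);
translate([0, 54, 187]) cube([28, 810, 186]);
translate([1946, 54, 187]) cube([28, 810, 186]);
translate([105, 0, 373]) cube([70, 918, 25]);
translate([226, 0, 373]) cube([70, 918, 25]);
translate([347, 0, 373]) cube([70, 918, 25]);
translate([468, 0, 373]) cube([70, 918, 25]);
translate([589, 0, 373]) cube([70, 918, 25]);
translate([710, 0, 373]) cube([70, 918, 25]);
translate([831, 0, 373]) cube([70, 918, 25]);
translate([952, 0, 373]) cube([70, 918, 25]);
translate([1073, 0, 373]) cube([70, 918, 25]);
translate([1194, 0, 373]) cube([70, 918, 25]);
translate([1315, 0, 373]) cube([70, 918, 25]);
translate([1436, 0, 373]) cube([70, 918, 25]);
translate([1557, 0, 373]) cube([70, 918, 25]);
translate([1678, 0, 373]) cube([70, 918, 25]);
translate([1799, 0, 373]) cube([70, 918, 25]);


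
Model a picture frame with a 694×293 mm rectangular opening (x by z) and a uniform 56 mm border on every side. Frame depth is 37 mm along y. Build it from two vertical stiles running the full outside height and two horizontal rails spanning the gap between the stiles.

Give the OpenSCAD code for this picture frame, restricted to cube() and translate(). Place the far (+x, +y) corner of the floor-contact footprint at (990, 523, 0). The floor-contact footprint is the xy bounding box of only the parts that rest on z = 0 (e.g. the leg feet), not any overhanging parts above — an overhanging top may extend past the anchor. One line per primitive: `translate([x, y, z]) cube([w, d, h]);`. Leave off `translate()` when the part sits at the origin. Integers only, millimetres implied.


translate([184, 486, 0]) cube([56, 37, 405]);
translate([934, 486, 0]) cube([56, 37, 405]);
translate([240, 486, 0]) cube([694, 37, 56]);
translate([240, 486, 349]) cube([694, 37, 56]);


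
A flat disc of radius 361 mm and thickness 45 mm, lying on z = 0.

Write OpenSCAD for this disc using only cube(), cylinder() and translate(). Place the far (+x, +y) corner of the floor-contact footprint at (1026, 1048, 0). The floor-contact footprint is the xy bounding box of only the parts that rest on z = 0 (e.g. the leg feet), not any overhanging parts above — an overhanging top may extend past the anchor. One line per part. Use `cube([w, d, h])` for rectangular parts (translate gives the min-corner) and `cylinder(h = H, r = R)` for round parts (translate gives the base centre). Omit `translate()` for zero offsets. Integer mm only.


translate([665, 687, 0]) cylinder(h = 45, r = 361);


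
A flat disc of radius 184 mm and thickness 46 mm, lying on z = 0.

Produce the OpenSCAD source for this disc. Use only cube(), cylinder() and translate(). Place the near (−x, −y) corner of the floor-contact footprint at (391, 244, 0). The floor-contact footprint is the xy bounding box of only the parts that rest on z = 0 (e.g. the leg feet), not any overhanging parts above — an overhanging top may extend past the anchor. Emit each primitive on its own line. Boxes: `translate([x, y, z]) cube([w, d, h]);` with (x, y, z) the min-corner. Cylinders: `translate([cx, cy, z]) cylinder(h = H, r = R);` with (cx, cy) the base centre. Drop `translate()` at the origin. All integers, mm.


translate([575, 428, 0]) cylinder(h = 46, r = 184);


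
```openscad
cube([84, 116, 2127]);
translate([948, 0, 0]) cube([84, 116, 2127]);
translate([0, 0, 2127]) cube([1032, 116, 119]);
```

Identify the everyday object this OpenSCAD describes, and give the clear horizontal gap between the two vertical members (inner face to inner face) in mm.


A door frame. The clear opening width is 864 mm.

Two 2127 mm tall posts with a header on top — a door frame. The left jamb is 84 mm wide at x = 0; the right jamb starts at x = 948. The clear opening is 948 − 84 = 864 mm.


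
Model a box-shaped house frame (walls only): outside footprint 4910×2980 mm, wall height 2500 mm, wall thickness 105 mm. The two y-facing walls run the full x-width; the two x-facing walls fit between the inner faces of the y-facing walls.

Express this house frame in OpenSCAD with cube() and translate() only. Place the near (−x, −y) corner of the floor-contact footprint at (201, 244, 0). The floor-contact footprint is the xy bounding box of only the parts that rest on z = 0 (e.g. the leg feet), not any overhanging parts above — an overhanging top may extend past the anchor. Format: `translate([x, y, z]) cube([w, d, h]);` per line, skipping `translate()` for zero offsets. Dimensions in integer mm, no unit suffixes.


translate([201, 244, 0]) cube([4910, 105, 2500]);
translate([201, 3119, 0]) cube([4910, 105, 2500]);
translate([201, 349, 0]) cube([105, 2770, 2500]);
translate([5006, 349, 0]) cube([105, 2770, 2500]);


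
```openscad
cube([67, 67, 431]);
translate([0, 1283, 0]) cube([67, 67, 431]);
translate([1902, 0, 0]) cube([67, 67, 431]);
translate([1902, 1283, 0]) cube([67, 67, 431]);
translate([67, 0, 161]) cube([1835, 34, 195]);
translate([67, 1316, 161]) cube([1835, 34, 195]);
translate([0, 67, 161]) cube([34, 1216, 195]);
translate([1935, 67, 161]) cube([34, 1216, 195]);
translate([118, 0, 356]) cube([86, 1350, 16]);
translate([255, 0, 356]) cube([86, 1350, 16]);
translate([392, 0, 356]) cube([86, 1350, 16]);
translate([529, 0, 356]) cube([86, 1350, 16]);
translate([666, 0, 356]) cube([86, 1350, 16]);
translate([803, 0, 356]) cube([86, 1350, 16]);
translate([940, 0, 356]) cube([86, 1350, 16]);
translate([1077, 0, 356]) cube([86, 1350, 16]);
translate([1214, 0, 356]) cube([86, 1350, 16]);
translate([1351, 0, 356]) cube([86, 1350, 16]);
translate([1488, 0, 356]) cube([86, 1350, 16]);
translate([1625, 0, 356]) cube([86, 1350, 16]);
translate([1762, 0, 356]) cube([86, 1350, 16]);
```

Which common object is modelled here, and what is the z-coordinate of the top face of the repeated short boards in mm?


A bed frame. The slat-top height is 372 mm.

Four posts, four rails, and a row of slats — a bed frame. Slats sit on the rails at z = 161 + 195 = 356; with slat thickness 16, the top is 372 mm.


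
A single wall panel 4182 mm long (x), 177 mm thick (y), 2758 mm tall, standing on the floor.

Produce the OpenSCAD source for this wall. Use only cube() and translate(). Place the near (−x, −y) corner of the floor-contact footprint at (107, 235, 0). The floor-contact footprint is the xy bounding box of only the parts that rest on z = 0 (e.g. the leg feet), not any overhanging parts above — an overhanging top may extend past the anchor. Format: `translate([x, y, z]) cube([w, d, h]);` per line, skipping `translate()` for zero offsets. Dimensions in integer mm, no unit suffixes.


translate([107, 235, 0]) cube([4182, 177, 2758]);


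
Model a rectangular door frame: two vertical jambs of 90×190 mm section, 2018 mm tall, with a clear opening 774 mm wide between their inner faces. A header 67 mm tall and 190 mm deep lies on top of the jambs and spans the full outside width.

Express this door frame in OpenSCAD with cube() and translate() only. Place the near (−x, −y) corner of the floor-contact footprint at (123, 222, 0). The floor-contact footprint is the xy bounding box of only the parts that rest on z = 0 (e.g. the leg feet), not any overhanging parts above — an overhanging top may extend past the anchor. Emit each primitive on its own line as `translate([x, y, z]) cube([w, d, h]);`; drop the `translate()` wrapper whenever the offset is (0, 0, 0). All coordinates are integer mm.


translate([123, 222, 0]) cube([90, 190, 2018]);
translate([987, 222, 0]) cube([90, 190, 2018]);
translate([123, 222, 2018]) cube([954, 190, 67]);


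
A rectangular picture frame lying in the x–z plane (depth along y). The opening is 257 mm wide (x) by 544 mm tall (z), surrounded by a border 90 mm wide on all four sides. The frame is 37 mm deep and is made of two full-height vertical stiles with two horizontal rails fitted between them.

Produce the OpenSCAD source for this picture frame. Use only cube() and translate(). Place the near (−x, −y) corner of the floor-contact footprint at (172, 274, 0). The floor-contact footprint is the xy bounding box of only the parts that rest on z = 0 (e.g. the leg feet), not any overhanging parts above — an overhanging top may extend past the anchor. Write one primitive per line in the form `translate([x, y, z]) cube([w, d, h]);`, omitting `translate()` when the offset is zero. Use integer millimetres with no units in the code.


translate([172, 274, 0]) cube([90, 37, 724]);
translate([519, 274, 0]) cube([90, 37, 724]);
translate([262, 274, 0]) cube([257, 37, 90]);
translate([262, 274, 634]) cube([257, 37, 90]);


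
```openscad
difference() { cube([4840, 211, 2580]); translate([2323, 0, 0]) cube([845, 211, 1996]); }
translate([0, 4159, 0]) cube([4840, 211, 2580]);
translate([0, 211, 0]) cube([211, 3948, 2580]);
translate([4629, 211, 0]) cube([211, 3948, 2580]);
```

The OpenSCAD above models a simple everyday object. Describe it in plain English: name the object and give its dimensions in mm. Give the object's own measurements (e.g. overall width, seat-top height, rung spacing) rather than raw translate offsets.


A single room: four walls, each 2580 mm tall and 211 mm thick, enclosing an outside footprint 4840×4370 mm (x × y), no floor or roof. The front and back walls (−y and +y sides) run the full x-width; the side walls fit between their inner faces. A door opening 845 mm wide and 1996 mm tall is cut through the front wall from the floor up, its −x edge 2323 mm from the wall's −x end.


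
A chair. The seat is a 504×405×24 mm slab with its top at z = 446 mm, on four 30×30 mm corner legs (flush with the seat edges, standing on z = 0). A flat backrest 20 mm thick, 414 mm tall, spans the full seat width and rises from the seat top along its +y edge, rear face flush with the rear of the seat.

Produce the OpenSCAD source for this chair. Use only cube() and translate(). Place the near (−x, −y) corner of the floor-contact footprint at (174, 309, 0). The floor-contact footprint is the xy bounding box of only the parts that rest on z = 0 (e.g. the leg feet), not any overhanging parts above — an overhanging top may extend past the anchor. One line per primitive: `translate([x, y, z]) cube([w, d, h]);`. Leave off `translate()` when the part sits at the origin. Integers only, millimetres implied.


// leg_h = 446 - 24 = 422
translate([174, 309, 422]) cube([504, 405, 24]);
translate([174, 309, 0]) cube([30, 30, 422]);
translate([648, 309, 0]) cube([30, 30, 422]);
translate([174, 684, 0]) cube([30, 30, 422]);
translate([648, 684, 0]) cube([30, 30, 422]);
translate([174, 694, 446]) cube([504, 20, 414]);


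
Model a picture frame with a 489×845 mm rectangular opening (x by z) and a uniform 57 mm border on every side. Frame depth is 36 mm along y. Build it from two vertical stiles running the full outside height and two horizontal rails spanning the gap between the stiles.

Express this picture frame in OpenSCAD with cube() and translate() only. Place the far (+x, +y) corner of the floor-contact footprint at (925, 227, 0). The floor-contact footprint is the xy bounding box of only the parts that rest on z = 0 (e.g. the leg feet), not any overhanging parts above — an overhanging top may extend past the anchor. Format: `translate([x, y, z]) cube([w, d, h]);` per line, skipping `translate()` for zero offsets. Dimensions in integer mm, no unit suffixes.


translate([322, 191, 0]) cube([57, 36, 959]);
translate([868, 191, 0]) cube([57, 36, 959]);
translate([379, 191, 0]) cube([489, 36, 57]);
translate([379, 191, 902]) cube([489, 36, 57]);


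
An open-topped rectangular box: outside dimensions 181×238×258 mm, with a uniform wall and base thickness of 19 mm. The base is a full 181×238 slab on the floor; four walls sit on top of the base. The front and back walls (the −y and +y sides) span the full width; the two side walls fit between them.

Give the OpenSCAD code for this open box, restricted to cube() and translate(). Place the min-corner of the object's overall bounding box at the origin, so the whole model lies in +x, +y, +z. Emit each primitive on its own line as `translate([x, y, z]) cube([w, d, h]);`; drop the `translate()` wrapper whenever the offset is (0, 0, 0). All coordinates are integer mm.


cube([181, 238, 19]);
translate([0, 0, 19]) cube([181, 19, 239]);
translate([0, 219, 19]) cube([181, 19, 239]);
translate([0, 19, 19]) cube([19, 200, 239]);
translate([162, 19, 19]) cube([19, 200, 239]);


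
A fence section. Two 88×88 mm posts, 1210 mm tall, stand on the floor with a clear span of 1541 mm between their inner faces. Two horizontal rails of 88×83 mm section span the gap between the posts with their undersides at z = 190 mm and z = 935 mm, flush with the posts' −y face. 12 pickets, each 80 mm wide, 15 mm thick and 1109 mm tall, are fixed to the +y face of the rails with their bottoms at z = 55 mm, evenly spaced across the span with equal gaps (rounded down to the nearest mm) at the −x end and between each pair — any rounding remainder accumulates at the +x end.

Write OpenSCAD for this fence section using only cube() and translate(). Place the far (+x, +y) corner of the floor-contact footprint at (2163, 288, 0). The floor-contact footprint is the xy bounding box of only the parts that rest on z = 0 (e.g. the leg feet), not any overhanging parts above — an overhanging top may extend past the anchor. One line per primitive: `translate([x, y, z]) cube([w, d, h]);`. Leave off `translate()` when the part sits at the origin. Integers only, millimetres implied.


translate([446, 200, 0]) cube([88, 88, 1210]);
translate([2075, 200, 0]) cube([88, 88, 1210]);
translate([534, 200, 190]) cube([1541, 88, 83]);
translate([534, 200, 935]) cube([1541, 88, 83]);
translate([578, 288, 55]) cube([80, 15, 1109]);
translate([702, 288, 55]) cube([80, 15, 1109]);
translate([826, 288, 55]) cube([80, 15, 1109]);
translate([950, 288, 55]) cube([80, 15, 1109]);
translate([1074, 288, 55]) cube([80, 15, 1109]);
translate([1198, 288, 55]) cube([80, 15, 1109]);
translate([1322, 288, 55]) cube([80, 15, 1109]);
translate([1446, 288, 55]) cube([80, 15, 1109]);
translate([1570, 288, 55]) cube([80, 15, 1109]);
translate([1694, 288, 55]) cube([80, 15, 1109]);
translate([1818, 288, 55]) cube([80, 15, 1109]);
translate([1942, 288, 55]) cube([80, 15, 1109]);


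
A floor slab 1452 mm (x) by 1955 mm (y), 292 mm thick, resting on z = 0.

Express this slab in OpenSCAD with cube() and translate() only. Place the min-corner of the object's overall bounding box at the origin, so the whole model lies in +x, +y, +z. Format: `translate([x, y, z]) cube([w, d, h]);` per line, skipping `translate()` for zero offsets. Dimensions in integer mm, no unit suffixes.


cube([1452, 1955, 292]);


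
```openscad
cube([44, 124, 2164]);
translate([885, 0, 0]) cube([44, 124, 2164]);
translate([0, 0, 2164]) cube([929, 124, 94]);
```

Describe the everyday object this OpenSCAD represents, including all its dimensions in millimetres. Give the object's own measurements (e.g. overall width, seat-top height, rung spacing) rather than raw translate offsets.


A door frame. The clear opening is 841 mm wide and 2164 mm high. Two 44 mm wide jambs, 124 mm deep, stand either side of the opening from the floor to the top of the opening. A 94 mm thick head sits across the top of both jambs, spanning the full outside width of the frame.


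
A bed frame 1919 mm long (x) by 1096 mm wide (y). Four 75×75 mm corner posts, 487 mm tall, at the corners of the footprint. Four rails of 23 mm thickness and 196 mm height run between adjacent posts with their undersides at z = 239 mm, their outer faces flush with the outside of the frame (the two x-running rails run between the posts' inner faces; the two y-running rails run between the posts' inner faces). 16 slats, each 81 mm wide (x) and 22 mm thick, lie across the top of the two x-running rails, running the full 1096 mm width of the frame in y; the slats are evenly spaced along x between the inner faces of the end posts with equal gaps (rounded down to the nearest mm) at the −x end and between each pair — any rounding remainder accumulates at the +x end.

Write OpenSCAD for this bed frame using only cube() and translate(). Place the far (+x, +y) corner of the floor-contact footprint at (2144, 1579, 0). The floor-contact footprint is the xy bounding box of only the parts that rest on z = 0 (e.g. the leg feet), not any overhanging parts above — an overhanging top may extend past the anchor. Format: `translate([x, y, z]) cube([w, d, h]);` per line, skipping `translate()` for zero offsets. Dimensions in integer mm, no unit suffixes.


translate([225, 483, 0]) cube([75, 75, 487]);
translate([225, 1504, 0]) cube([75, 75, 487]);
translate([2069, 483, 0]) cube([75, 75, 487]);
translate([2069, 1504, 0]) cube([75, 75, 487]);
translate([300, 483, 239]) cube([1769, 23, 196]);
translate([300, 1556, 239]) cube([1769, 23, 196]);
translate([225, 558, 239]) cube([23, 946, 196]);
translate([2121, 558, 239]) cube([23, 946, 196]);
translate([327, 483, 435]) cube([81, 1096, 22]);
translate([435, 483, 435]) cube([81, 1096, 22]);
translate([543, 483, 435]) cube([81, 1096, 22]);
translate([651, 483, 435]) cube([81, 1096, 22]);
translate([759, 483, 435]) cube([81, 1096, 22]);
translate([867, 483, 435]) cube([81, 1096, 22]);
translate([975, 483, 435]) cube([81, 1096, 22]);
translate([1083, 483, 435]) cube([81, 1096, 22]);
translate([1191, 483, 435]) cube([81, 1096, 22]);
translate([1299, 483, 435]) cube([81, 1096, 22]);
translate([1407, 483, 435]) cube([81, 1096, 22]);
translate([1515, 483, 435]) cube([81, 1096, 22]);
translate([1623, 483, 435]) cube([81, 1096, 22]);
translate([1731, 483, 435]) cube([81, 1096, 22]);
translate([1839, 483, 435]) cube([81, 1096, 22]);
translate([1947, 483, 435]) cube([81, 1096, 22]);


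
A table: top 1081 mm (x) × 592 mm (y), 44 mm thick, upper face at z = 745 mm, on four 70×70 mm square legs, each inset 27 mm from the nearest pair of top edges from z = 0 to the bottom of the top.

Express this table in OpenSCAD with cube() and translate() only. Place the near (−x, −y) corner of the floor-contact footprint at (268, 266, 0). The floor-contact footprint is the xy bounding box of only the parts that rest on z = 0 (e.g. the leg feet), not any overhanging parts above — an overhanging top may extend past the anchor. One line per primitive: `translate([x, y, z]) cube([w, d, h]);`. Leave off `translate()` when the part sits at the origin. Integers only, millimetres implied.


translate([241, 239, 701]) cube([1081, 592, 44]);
translate([268, 266, 0]) cube([70, 70, 701]);
translate([1225, 266, 0]) cube([70, 70, 701]);
translate([268, 734, 0]) cube([70, 70, 701]);
translate([1225, 734, 0]) cube([70, 70, 701]);
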